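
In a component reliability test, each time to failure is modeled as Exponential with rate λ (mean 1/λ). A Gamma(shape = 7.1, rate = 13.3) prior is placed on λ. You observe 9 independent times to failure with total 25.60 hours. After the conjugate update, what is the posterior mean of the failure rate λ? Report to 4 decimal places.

With a Gamma(shape α, rate β) prior on the exponential rate λ, the posterior after n observations with total T = Σxᵢ is Gamma(α+n, β+T).
Posterior: Gamma(7.1+9, 13.3+25.60) = Gamma(16.1, 38.90).
Posterior mean of λ = α/β = 16.1/38.90 = 0.4139.

0.4139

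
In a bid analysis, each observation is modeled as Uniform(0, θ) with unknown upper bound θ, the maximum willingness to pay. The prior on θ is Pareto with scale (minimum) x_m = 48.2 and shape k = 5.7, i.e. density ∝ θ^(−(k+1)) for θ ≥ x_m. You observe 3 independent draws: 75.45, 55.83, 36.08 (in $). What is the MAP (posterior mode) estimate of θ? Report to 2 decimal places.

A Pareto(scale x_m, shape k) prior on the upper bound θ of Uniform(0, θ) is conjugate: posterior is Pareto(max(x_m, max xᵢ), k + n).
Sample maximum = 75.45; prior scale x_m = 48.2 → posterior scale = max = 75.45.
Posterior shape = 5.7 + 3 = 8.7.
The Pareto density is decreasing on [x_m, ∞), so the mode is x_m = 75.45.

75.45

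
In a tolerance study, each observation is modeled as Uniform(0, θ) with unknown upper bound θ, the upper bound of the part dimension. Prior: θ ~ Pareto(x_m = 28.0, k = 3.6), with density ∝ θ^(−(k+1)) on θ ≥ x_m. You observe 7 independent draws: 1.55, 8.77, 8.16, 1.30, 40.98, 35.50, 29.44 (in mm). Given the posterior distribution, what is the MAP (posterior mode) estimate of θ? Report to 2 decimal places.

A Pareto(scale x_m, shape k) prior on the upper bound θ of Uniform(0, θ) is conjugate: posterior is Pareto(max(x_m, max xᵢ), k + n).
Sample maximum = 40.98; prior scale x_m = 28.0 → posterior scale = max = 40.98.
Posterior shape = 3.6 + 7 = 10.6.
The Pareto density is decreasing on [x_m, ∞), so the mode is x_m = 40.98.

40.98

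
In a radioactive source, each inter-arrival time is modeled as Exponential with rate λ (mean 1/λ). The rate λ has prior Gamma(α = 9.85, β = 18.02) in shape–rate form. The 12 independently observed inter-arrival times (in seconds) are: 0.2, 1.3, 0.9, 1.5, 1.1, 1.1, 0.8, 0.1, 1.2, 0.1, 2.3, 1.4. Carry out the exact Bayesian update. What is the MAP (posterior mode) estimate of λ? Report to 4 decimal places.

With a Gamma(shape α, rate β) prior on the exponential rate λ, the posterior after n observations with total T = Σxᵢ is Gamma(α+n, β+T).
Sum of observations T = 12.0 seconds; n = 12.
Posterior: Gamma(9.85+12, 18.02+12.0) = Gamma(21.85, 30.02).
Mode = (α−1)/β = 0.6945.

0.6945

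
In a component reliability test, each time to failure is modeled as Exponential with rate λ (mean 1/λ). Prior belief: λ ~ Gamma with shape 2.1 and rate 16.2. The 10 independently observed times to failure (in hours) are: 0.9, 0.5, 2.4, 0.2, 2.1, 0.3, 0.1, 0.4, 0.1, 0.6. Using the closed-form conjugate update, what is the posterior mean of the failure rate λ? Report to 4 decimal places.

0.5084

With a Gamma(shape α, rate β) prior on the exponential rate λ, the posterior after n observations with total T = Σxᵢ is Gamma(α+n, β+T).
Sum of observations T = 7.6 hours; n = 10.
Posterior: Gamma(2.1+10, 16.2+7.6) = Gamma(12.1, 23.8).
Posterior mean of λ = α/β = 12.1/23.8 = 0.5084.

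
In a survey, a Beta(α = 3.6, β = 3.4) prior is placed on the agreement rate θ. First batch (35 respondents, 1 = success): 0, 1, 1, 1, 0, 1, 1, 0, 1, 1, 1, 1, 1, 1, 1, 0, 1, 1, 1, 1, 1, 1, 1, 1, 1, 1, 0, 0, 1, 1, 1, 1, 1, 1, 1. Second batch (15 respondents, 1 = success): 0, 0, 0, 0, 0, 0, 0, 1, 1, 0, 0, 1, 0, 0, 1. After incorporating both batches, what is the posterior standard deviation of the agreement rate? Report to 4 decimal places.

0.0629

The Beta prior is conjugate to a Binomial/Bernoulli likelihood; the update adds successes to α and failures to β.
After batch 1: Beta(3.6+29, 3.4+6) = Beta(32.6, 9.4).
After batch 2: Beta(32.6+4, 9.4+11) = Beta(36.6, 20.4).
Var = αβ/((α+β)²(α+β+1)) = 36.6·20.4/(57.0²·58.0) = 0.00396217; SD = √0.00396217 = 0.0629.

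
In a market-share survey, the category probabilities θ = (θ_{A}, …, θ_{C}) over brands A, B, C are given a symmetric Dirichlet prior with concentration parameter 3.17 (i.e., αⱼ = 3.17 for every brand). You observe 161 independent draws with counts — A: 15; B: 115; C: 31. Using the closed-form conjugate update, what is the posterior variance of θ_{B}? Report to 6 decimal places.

The Dirichlet prior is conjugate to the Multinomial likelihood: each posterior αⱼ = prior αⱼ + observed count nⱼ.
Posterior concentration: (18.17, 118.17, 34.17), total = 170.51.
Var[θ_j] = α_j(Σα−α_j)/((Σα)²(Σα+1)) = 118.17·52.34/(170.51²·171.51) = 0.001240.

0.001240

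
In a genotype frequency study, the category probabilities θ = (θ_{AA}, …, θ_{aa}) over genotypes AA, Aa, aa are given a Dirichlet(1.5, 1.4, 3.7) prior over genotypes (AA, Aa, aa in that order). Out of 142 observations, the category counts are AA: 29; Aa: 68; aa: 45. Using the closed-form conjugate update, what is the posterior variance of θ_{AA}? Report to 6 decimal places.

0.001090

The Dirichlet prior is conjugate to the Multinomial likelihood: each posterior αⱼ = prior αⱼ + observed count nⱼ.
Posterior concentration: (30.5, 69.4, 48.7), total = 148.6.
Var[θ_j] = α_j(Σα−α_j)/((Σα)²(Σα+1)) = 30.5·118.1/(148.6²·149.6) = 0.001090.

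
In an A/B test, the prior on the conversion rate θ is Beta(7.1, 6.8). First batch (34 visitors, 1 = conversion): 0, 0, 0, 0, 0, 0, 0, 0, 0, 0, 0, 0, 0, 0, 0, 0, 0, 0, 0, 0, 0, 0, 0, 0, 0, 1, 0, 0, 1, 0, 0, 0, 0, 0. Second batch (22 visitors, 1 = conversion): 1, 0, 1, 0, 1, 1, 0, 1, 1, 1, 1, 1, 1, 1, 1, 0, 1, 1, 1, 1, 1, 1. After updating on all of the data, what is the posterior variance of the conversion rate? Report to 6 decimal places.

The Beta prior is conjugate to a Binomial/Bernoulli likelihood; the update adds successes to α and failures to β.
After batch 1: Beta(7.1+2, 6.8+32) = Beta(9.1, 38.8).
After batch 2: Beta(9.1+18, 38.8+4) = Beta(27.1, 42.8).
Var = αβ/((α+β)²(α+β+1)) = 27.1·42.8/(69.9²·70.9) = 0.003348.

0.003348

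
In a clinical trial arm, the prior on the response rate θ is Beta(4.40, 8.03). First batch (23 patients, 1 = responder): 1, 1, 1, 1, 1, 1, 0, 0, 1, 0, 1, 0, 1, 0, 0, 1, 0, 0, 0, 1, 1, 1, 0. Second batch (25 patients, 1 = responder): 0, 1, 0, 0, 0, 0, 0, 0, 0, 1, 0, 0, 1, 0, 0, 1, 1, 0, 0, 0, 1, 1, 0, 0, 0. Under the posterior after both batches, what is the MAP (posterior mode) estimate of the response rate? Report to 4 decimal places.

The Beta prior is conjugate to a Binomial/Bernoulli likelihood; the update adds successes to α and failures to β.
After batch 1: Beta(4.40+13, 8.03+10) = Beta(17.40, 18.03).
After batch 2: Beta(17.40+7, 18.03+18) = Beta(24.40, 36.03).
Mode of Beta(a,b) for a,b>1 is (a−1)/(a+b−2) = 23.40/58.43 = 0.4005.

0.4005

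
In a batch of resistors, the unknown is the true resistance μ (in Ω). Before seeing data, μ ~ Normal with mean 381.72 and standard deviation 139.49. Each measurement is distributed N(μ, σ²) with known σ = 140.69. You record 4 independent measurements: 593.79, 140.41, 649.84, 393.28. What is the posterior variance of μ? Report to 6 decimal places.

3945.101311

For Normal data with known variance σ², a Normal(μ₀, σ₀²) prior on μ is conjugate. Posterior precision = 1/σ₀² + n/σ²; posterior mean is the precision-weighted average of μ₀ and x̄.
σ₀² = 139.49² = 19457.4601, σ² = 140.69² = 19793.6761; σ² + n·σ₀² = 19793.6761 + 4·19457.4601 = 97623.5165.
Posterior precision = 1/σ₀² + n/σ² = 1/19457.4601 + 4/19793.6761 = (σ² + n·σ₀²)/(σ₀²σ²) = 97623.5165/(19457.4601·19793.6761); posterior variance σₙ² = σ₀²σ²/(σ² + n·σ₀²) = 19457.4601·19793.6761/97623.5165 = 3945.101311.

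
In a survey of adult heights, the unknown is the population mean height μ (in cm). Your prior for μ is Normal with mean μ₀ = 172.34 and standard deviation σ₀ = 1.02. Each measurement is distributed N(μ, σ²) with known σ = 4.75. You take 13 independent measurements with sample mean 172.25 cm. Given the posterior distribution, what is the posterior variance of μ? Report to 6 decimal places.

For Normal data with known variance σ², a Normal(μ₀, σ₀²) prior on μ is conjugate. Posterior precision = 1/σ₀² + n/σ²; posterior mean is the precision-weighted average of μ₀ and x̄.
σ₀² = 1.02² = 1.0404, σ² = 4.75² = 22.5625; σ² + n·σ₀² = 22.5625 + 13·1.0404 = 36.0877.
Posterior precision = 1/σ₀² + n/σ² = 1/1.0404 + 13/22.5625 = (σ² + n·σ₀²)/(σ₀²σ²) = 36.0877/(1.0404·22.5625); posterior variance σₙ² = σ₀²σ²/(σ² + n·σ₀²) = 1.0404·22.5625/36.0877 = 0.650472.

0.650472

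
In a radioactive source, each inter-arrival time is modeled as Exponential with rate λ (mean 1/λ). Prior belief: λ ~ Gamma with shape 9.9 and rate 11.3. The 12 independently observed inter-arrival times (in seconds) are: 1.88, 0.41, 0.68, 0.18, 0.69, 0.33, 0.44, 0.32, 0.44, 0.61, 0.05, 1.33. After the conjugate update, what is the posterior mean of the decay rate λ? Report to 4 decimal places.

With a Gamma(shape α, rate β) prior on the exponential rate λ, the posterior after n observations with total T = Σxᵢ is Gamma(α+n, β+T).
Sum of observations T = 7.36 seconds; n = 12.
Posterior: Gamma(9.9+12, 11.3+7.36) = Gamma(21.9, 18.66).
Posterior mean of λ = α/β = 21.9/18.66 = 1.1736.

1.1736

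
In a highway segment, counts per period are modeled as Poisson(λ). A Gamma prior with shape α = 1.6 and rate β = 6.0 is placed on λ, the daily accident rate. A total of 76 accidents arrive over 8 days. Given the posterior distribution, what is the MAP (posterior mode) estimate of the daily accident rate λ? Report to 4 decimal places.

5.4714

With a Gamma(shape α, rate β) prior, the Poisson likelihood is conjugate: the posterior is Gamma(α + ΣXᵢ, β + n).
Posterior: Gamma(α+S, β+n) = Gamma(1.6+76, 6.0+8) = Gamma(77.6, 14.0).
Mode of Gamma(α,β) for α≥1 is (α−1)/β = 76.6/14.0 = 5.4714.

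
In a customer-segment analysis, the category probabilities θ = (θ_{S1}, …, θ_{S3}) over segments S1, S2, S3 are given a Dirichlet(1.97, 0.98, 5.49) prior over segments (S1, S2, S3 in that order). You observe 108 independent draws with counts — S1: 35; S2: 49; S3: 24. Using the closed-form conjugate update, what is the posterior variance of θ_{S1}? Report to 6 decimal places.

0.001845

The Dirichlet prior is conjugate to the Multinomial likelihood: each posterior αⱼ = prior αⱼ + observed count nⱼ.
Posterior concentration: (36.97, 49.98, 29.49), total = 116.44.
Var[θ_j] = α_j(Σα−α_j)/((Σα)²(Σα+1)) = 36.97·79.47/(116.44²·117.44) = 0.001845.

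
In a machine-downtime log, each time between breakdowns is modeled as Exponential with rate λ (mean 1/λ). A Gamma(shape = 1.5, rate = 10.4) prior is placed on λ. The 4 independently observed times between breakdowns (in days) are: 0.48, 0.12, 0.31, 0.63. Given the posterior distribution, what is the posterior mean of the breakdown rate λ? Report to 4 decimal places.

0.4606

With a Gamma(shape α, rate β) prior on the exponential rate λ, the posterior after n observations with total T = Σxᵢ is Gamma(α+n, β+T).
Sum of observations T = 1.54 days; n = 4.
Posterior: Gamma(1.5+4, 10.4+1.54) = Gamma(5.5, 11.94).
Posterior mean of λ = α/β = 5.5/11.94 = 0.4606.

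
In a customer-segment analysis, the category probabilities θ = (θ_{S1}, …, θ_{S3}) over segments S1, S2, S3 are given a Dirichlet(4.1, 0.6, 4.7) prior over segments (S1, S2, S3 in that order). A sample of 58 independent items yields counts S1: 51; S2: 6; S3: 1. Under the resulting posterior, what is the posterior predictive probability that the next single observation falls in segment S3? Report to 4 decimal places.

The Dirichlet prior is conjugate to the Multinomial likelihood: each posterior αⱼ = prior αⱼ + observed count nⱼ.
Posterior concentration: (55.1, 6.6, 5.7), total = 67.4.
P(next = S3 | data) = α_{S3}/Σα = 0.0846.

0.0846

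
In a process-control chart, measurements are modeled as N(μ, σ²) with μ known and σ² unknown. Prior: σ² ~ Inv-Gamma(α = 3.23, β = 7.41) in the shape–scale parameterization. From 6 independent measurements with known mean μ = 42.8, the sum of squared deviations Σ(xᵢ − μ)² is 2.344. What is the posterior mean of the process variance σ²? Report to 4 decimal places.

With known mean μ and an Inverse-Gamma(α, β) prior on σ², the Normal likelihood is conjugate: posterior is Inv-Gamma(α + n/2, β + Σ(xᵢ−μ)²/2).
Posterior: Inv-Gamma(3.23 + 6/2, 7.41 + 2.344/2) = Inv-Gamma(6.23, 8.5820).
E[σ²|data] = β/(α−1) = 8.5820/5.23 = 1.6409.

1.6409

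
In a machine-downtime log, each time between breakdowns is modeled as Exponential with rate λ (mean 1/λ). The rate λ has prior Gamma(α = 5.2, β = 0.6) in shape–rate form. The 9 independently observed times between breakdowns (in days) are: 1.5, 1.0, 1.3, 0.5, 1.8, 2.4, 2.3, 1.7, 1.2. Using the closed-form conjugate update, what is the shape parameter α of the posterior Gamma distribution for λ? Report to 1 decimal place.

14.2

With a Gamma(shape α, rate β) prior on the exponential rate λ, the posterior after n observations with total T = Σxᵢ is Gamma(α+n, β+T).
Sum of observations T = 13.7 days; n = 9.
Posterior: Gamma(5.2+9, 0.6+13.7) = Gamma(14.2, 14.3).
Posterior α = 14.2.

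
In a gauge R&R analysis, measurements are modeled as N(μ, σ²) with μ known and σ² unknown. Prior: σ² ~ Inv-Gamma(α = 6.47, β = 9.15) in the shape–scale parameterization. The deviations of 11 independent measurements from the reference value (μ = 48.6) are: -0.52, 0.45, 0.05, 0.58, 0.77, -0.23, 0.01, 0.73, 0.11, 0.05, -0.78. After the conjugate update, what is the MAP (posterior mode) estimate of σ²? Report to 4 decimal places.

0.8062

With known mean μ and an Inverse-Gamma(α, β) prior on σ², the Normal likelihood is conjugate: posterior is Inv-Gamma(α + n/2, β + Σ(xᵢ−μ)²/2).
Σ(xᵢ−μ)² = (-0.52)² + (0.45)² + (0.05)² + (0.58)² + (0.77)² + (-0.23)² + (0.01)² + (0.73)² + (0.11)² + (0.05)² + (-0.78)² = 2.6136.
Posterior: Inv-Gamma(6.47 + 11/2, 9.15 + 2.6136/2) = Inv-Gamma(11.97, 10.45680).
Mode = β/(α+1) = 10.45680/12.97 = 0.8062.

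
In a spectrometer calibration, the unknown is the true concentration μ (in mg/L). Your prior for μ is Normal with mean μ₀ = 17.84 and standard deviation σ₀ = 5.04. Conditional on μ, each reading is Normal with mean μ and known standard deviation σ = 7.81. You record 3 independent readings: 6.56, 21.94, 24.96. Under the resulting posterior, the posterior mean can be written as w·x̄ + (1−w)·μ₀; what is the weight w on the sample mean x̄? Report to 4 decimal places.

0.5554

For Normal data with known variance σ², a Normal(μ₀, σ₀²) prior on μ is conjugate. Posterior precision = 1/σ₀² + n/σ²; posterior mean is the precision-weighted average of μ₀ and x̄.
σ₀² = 5.04² = 25.4016, σ² = 7.81² = 60.9961. Prior precision 1/σ₀² = 1/25.4016; data precision n/σ² = 3/60.9961.
w = (n/σ²)/(1/σ₀² + n/σ²) = n·σ₀²/(σ² + n·σ₀²) = 3·25.4016/(60.9961 + 3·25.4016) = 76.2048/137.2009 = 0.5554.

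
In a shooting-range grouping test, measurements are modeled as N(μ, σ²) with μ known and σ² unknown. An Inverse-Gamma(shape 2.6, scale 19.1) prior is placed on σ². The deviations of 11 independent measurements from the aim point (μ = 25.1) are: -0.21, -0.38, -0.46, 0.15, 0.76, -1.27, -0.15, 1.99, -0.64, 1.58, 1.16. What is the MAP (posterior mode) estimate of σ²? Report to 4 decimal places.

2.6949

With known mean μ and an Inverse-Gamma(α, β) prior on σ², the Normal likelihood is conjugate: posterior is Inv-Gamma(α + n/2, β + Σ(xᵢ−μ)²/2).
Σ(xᵢ−μ)² = (-0.21)² + (-0.38)² + (-0.46)² + (0.15)² + (0.76)² + (-1.27)² + (-0.15)² + (1.99)² + (-0.64)² + (1.58)² + (1.16)² = 10.8473.
Posterior: Inv-Gamma(2.6 + 11/2, 19.1 + 10.8473/2) = Inv-Gamma(8.10, 24.52365).
Mode = β/(α+1) = 24.52365/9.10 = 2.6949.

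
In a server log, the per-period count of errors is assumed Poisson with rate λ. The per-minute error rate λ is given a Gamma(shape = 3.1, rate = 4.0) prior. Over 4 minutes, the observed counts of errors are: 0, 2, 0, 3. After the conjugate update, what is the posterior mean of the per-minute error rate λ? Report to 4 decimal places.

With a Gamma(shape α, rate β) prior, the Poisson likelihood is conjugate: the posterior is Gamma(α + ΣXᵢ, β + n).
Sum of counts S = 5 over n = 4 minutes.
Posterior: Gamma(α+S, β+n) = Gamma(3.1+5, 4.0+4) = Gamma(8.1, 8.0).
Posterior mean = α/β = 8.1/8.0 = 1.0125.

1.0125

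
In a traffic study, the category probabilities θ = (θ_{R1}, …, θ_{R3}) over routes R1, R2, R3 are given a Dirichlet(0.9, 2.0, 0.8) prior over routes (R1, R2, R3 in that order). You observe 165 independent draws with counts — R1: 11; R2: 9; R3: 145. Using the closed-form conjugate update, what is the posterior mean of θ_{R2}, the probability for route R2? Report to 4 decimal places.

The Dirichlet prior is conjugate to the Multinomial likelihood: each posterior αⱼ = prior αⱼ + observed count nⱼ.
Posterior concentration: (11.9, 11.0, 145.8), total = 168.7.
E[θ_{R2}|data] = α_{R2}/Σα = 11.0/168.7 = 0.0652.

0.0652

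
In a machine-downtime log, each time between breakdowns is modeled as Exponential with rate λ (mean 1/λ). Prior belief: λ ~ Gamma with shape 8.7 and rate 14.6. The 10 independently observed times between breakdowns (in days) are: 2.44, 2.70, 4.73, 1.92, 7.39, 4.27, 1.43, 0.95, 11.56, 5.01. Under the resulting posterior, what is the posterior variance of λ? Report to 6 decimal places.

With a Gamma(shape α, rate β) prior on the exponential rate λ, the posterior after n observations with total T = Σxᵢ is Gamma(α+n, β+T).
Sum of observations T = 42.40 days; n = 10.
Posterior: Gamma(8.7+10, 14.6+42.40) = Gamma(18.7, 57.00).
Var = α/β² = 0.005756.

0.005756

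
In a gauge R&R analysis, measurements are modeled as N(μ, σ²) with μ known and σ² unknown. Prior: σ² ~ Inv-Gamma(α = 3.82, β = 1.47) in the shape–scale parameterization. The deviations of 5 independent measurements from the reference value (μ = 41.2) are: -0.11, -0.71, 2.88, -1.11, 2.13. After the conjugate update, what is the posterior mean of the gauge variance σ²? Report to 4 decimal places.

With known mean μ and an Inverse-Gamma(α, β) prior on σ², the Normal likelihood is conjugate: posterior is Inv-Gamma(α + n/2, β + Σ(xᵢ−μ)²/2).
Σ(xᵢ−μ)² = (-0.11)² + (-0.71)² + (2.88)² + (-1.11)² + (2.13)² = 14.5796.
Posterior: Inv-Gamma(3.82 + 5/2, 1.47 + 14.5796/2) = Inv-Gamma(6.32, 8.75980).
E[σ²|data] = β/(α−1) = 8.75980/5.32 = 1.6466.

1.6466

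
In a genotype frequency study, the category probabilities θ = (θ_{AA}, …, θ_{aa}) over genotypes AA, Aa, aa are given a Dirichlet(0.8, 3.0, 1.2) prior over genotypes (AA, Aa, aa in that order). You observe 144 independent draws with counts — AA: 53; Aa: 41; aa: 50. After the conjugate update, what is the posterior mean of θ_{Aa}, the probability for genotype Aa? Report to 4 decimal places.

0.2953

The Dirichlet prior is conjugate to the Multinomial likelihood: each posterior αⱼ = prior αⱼ + observed count nⱼ.
Posterior concentration: (53.8, 44.0, 51.2), total = 149.0.
E[θ_{Aa}|data] = α_{Aa}/Σα = 44.0/149.0 = 0.2953.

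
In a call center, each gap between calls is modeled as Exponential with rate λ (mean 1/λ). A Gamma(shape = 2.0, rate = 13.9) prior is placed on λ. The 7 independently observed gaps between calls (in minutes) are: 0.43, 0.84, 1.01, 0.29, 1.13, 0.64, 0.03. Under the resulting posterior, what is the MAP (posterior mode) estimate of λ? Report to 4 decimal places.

With a Gamma(shape α, rate β) prior on the exponential rate λ, the posterior after n observations with total T = Σxᵢ is Gamma(α+n, β+T).
Sum of observations T = 4.37 minutes; n = 7.
Posterior: Gamma(2.0+7, 13.9+4.37) = Gamma(9.0, 18.27).
Mode = (α−1)/β = 0.4379.

0.4379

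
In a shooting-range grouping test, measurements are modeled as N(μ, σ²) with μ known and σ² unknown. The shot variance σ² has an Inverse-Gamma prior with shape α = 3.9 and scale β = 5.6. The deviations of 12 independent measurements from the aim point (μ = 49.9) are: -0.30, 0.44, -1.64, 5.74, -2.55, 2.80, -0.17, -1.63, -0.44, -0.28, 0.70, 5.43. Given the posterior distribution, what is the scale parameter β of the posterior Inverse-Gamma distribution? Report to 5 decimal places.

With known mean μ and an Inverse-Gamma(α, β) prior on σ², the Normal likelihood is conjugate: posterior is Inv-Gamma(α + n/2, β + Σ(xᵢ−μ)²/2).
Σ(xᵢ−μ)² = (-0.30)² + (0.44)² + (-1.64)² + (5.74)² + (-2.55)² + (2.80)² + (-0.17)² + (-1.63)² + (-0.44)² + (-0.28)² + (0.70)² + (5.43)² = 83.1960.
Posterior: Inv-Gamma(3.9 + 12/2, 5.6 + 83.1960/2) = Inv-Gamma(9.90, 47.19800).
Posterior β = 47.19800.

47.19800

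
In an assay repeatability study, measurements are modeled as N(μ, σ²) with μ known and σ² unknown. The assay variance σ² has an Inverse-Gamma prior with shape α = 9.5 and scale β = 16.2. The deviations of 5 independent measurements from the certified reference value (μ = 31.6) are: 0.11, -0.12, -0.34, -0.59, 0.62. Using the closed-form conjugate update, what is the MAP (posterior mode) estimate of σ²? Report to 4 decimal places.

With known mean μ and an Inverse-Gamma(α, β) prior on σ², the Normal likelihood is conjugate: posterior is Inv-Gamma(α + n/2, β + Σ(xᵢ−μ)²/2).
Σ(xᵢ−μ)² = (0.11)² + (-0.12)² + (-0.34)² + (-0.59)² + (0.62)² = 0.8746.
Posterior: Inv-Gamma(9.5 + 5/2, 16.2 + 0.8746/2) = Inv-Gamma(12.00, 16.63730).
Mode = β/(α+1) = 16.63730/13.00 = 1.2798.

1.2798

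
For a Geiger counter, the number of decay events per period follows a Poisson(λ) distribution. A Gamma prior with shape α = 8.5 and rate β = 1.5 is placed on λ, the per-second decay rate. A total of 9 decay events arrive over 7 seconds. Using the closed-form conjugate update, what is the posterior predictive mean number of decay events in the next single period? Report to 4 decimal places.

2.0588

With a Gamma(shape α, rate β) prior, the Poisson likelihood is conjugate: the posterior is Gamma(α + ΣXᵢ, β + n).
Posterior: Gamma(α+S, β+n) = Gamma(8.5+9, 1.5+7) = Gamma(17.5, 8.5).
The predictive distribution for one future period is NegBinom with mean α/β = 2.0588.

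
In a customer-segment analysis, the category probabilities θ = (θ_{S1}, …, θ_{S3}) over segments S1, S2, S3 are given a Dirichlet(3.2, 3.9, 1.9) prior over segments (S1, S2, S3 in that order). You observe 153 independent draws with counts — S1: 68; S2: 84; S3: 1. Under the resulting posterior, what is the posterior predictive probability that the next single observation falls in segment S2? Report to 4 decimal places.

The Dirichlet prior is conjugate to the Multinomial likelihood: each posterior αⱼ = prior αⱼ + observed count nⱼ.
Posterior concentration: (71.2, 87.9, 2.9), total = 162.0.
P(next = S2 | data) = α_{S2}/Σα = 0.5426.

0.5426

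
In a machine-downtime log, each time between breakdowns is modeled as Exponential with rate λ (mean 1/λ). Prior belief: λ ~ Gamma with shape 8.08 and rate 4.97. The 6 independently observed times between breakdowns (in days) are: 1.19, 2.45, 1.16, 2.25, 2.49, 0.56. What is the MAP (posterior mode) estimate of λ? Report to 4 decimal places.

0.8679

With a Gamma(shape α, rate β) prior on the exponential rate λ, the posterior after n observations with total T = Σxᵢ is Gamma(α+n, β+T).
Sum of observations T = 10.10 days; n = 6.
Posterior: Gamma(8.08+6, 4.97+10.10) = Gamma(14.08, 15.07).
Mode = (α−1)/β = 0.8679.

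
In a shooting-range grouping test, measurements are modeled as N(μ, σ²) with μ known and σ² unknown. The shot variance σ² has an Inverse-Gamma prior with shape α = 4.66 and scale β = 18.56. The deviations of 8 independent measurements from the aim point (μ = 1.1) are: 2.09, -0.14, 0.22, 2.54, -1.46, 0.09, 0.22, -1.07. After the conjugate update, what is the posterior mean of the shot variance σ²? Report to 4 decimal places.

With known mean μ and an Inverse-Gamma(α, β) prior on σ², the Normal likelihood is conjugate: posterior is Inv-Gamma(α + n/2, β + Σ(xᵢ−μ)²/2).
Σ(xᵢ−μ)² = (2.09)² + (-0.14)² + (0.22)² + (2.54)² + (-1.46)² + (0.09)² + (0.22)² + (-1.07)² = 14.2207.
Posterior: Inv-Gamma(4.66 + 8/2, 18.56 + 14.2207/2) = Inv-Gamma(8.66, 25.67035).
E[σ²|data] = β/(α−1) = 25.67035/7.66 = 3.3512.

3.3512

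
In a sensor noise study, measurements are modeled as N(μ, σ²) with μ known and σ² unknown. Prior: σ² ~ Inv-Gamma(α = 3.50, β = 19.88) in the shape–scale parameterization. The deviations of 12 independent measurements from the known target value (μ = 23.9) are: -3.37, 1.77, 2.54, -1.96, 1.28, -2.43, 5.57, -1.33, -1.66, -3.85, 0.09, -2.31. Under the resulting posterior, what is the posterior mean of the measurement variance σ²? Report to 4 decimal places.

With known mean μ and an Inverse-Gamma(α, β) prior on σ², the Normal likelihood is conjugate: posterior is Inv-Gamma(α + n/2, β + Σ(xᵢ−μ)²/2).
Σ(xᵢ−μ)² = (-3.37)² + (1.77)² + (2.54)² + (-1.96)² + (1.28)² + (-2.43)² + (5.57)² + (-1.33)² + (-1.66)² + (-3.85)² + (0.09)² + (-2.31)² = 88.0424.
Posterior: Inv-Gamma(3.50 + 12/2, 19.88 + 88.0424/2) = Inv-Gamma(9.50, 63.90120).
E[σ²|data] = β/(α−1) = 63.90120/8.50 = 7.5178.

7.5178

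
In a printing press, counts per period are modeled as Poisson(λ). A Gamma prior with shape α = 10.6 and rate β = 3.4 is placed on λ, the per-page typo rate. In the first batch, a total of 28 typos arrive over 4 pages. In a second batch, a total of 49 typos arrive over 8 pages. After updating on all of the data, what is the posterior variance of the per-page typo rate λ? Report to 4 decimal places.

With a Gamma(shape α, rate β) prior, the Poisson likelihood is conjugate: the posterior is Gamma(α + ΣXᵢ, β + n).
After batch 1: Gamma(α+S, β+n) = Gamma(10.6+28, 3.4+4) = Gamma(38.6, 7.4).
After batch 2: Gamma(α+S, β+n) = Gamma(38.6+49, 7.4+8) = Gamma(87.6, 15.4).
Var = α/β² = 87.6/15.4² = 0.3694.

0.3694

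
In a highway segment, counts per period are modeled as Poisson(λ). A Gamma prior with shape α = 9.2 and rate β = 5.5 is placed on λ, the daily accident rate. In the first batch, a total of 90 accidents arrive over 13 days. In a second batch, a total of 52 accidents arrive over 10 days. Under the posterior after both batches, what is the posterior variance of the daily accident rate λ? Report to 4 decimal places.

With a Gamma(shape α, rate β) prior, the Poisson likelihood is conjugate: the posterior is Gamma(α + ΣXᵢ, β + n).
After batch 1: Gamma(α+S, β+n) = Gamma(9.2+90, 5.5+13) = Gamma(99.2, 18.5).
After batch 2: Gamma(α+S, β+n) = Gamma(99.2+52, 18.5+10) = Gamma(151.2, 28.5).
Var = α/β² = 151.2/28.5² = 0.1861.

0.1861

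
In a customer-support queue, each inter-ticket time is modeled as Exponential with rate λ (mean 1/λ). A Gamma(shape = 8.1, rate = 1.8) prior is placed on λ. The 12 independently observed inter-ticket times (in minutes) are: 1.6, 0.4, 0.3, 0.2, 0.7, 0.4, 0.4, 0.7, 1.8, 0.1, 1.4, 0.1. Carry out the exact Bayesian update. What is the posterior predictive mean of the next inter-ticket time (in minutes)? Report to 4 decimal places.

With a Gamma(shape α, rate β) prior on the exponential rate λ, the posterior after n observations with total T = Σxᵢ is Gamma(α+n, β+T).
Sum of observations T = 8.1 minutes; n = 12.
Posterior: Gamma(8.1+12, 1.8+8.1) = Gamma(20.1, 9.9).
The predictive distribution for the next observation is Lomax; its mean is β/(α−1) = 9.9/19.1 = 0.5183.

0.5183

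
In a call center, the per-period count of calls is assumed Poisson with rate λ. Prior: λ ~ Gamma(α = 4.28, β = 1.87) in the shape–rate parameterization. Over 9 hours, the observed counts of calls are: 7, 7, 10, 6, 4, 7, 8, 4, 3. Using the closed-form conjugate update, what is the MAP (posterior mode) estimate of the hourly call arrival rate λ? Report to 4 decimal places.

With a Gamma(shape α, rate β) prior, the Poisson likelihood is conjugate: the posterior is Gamma(α + ΣXᵢ, β + n).
Sum of counts S = 56 over n = 9 hours.
Posterior: Gamma(α+S, β+n) = Gamma(4.28+56, 1.87+9) = Gamma(60.28, 10.87).
Mode of Gamma(α,β) for α≥1 is (α−1)/β = 59.28/10.87 = 5.4535.

5.4535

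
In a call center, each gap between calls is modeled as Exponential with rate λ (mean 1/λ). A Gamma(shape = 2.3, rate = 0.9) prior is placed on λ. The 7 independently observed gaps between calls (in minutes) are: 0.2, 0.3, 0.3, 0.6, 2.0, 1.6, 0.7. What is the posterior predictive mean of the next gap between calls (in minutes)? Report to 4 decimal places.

0.7952

With a Gamma(shape α, rate β) prior on the exponential rate λ, the posterior after n observations with total T = Σxᵢ is Gamma(α+n, β+T).
Sum of observations T = 5.7 minutes; n = 7.
Posterior: Gamma(2.3+7, 0.9+5.7) = Gamma(9.3, 6.6).
The predictive distribution for the next observation is Lomax; its mean is β/(α−1) = 6.6/8.3 = 0.7952.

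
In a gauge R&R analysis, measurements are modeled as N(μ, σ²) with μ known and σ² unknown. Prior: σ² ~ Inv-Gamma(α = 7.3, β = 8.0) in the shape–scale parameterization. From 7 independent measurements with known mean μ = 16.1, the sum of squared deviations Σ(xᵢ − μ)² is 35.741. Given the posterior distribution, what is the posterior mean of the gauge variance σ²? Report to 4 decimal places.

With known mean μ and an Inverse-Gamma(α, β) prior on σ², the Normal likelihood is conjugate: posterior is Inv-Gamma(α + n/2, β + Σ(xᵢ−μ)²/2).
Posterior: Inv-Gamma(7.3 + 7/2, 8.0 + 35.741/2) = Inv-Gamma(10.80, 25.8705).
E[σ²|data] = β/(α−1) = 25.8705/9.80 = 2.6398.

2.6398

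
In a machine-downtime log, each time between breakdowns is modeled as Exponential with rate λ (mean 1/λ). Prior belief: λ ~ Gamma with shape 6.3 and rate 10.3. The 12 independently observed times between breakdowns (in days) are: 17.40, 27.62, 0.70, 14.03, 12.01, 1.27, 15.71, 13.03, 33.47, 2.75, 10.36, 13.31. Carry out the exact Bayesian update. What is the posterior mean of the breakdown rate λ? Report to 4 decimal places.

0.1064

With a Gamma(shape α, rate β) prior on the exponential rate λ, the posterior after n observations with total T = Σxᵢ is Gamma(α+n, β+T).
Sum of observations T = 161.66 days; n = 12.
Posterior: Gamma(6.3+12, 10.3+161.66) = Gamma(18.3, 171.96).
Posterior mean of λ = α/β = 18.3/171.96 = 0.1064.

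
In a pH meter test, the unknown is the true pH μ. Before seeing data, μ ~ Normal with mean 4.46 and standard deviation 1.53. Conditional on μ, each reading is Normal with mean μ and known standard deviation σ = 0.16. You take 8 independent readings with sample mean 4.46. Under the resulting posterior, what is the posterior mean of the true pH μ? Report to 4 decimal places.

For Normal data with known variance σ², a Normal(μ₀, σ₀²) prior on μ is conjugate. Posterior precision = 1/σ₀² + n/σ²; posterior mean is the precision-weighted average of μ₀ and x̄.
n·x̄ = 8·4.46 = 35.68.
σ₀² = 1.53² = 2.3409, σ² = 0.16² = 0.0256; σ² + n·σ₀² = 0.0256 + 8·2.3409 = 18.7528.
Posterior mean = (μ₀/σ₀² + n·x̄/σ²)/(1/σ₀² + n/σ²) = (σ²·μ₀ + σ₀²·n·x̄)/(σ² + n·σ₀²) = (0.0256·4.46 + 2.3409·35.68)/18.7528 = 83.637488/18.7528 = 4.4600.

4.4600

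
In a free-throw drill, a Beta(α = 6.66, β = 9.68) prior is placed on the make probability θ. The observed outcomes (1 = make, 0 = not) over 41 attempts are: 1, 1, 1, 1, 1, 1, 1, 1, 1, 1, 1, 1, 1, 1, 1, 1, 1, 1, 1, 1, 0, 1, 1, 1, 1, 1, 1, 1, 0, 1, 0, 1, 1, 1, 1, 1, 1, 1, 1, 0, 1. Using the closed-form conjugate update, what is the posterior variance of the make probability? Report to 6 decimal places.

The Beta prior is conjugate to a Binomial/Bernoulli likelihood; the update adds successes to α and failures to β.
Posterior: Beta(α+k, β+n−k) = Beta(6.66+37, 9.68+4) = Beta(43.66, 13.68).
Var = αβ/((α+β)²(α+β+1)) = 43.66·13.68/(57.34²·58.34) = 0.003114.

0.003114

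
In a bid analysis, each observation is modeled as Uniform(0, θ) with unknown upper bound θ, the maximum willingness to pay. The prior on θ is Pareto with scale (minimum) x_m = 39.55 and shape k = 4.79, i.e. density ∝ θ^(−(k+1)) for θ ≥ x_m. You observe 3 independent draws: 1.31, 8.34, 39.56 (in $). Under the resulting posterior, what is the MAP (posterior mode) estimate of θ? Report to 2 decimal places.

A Pareto(scale x_m, shape k) prior on the upper bound θ of Uniform(0, θ) is conjugate: posterior is Pareto(max(x_m, max xᵢ), k + n).
Sample maximum = 39.56; prior scale x_m = 39.55 → posterior scale = max = 39.56.
Posterior shape = 4.79 + 3 = 7.79.
The Pareto density is decreasing on [x_m, ∞), so the mode is x_m = 39.56.

39.56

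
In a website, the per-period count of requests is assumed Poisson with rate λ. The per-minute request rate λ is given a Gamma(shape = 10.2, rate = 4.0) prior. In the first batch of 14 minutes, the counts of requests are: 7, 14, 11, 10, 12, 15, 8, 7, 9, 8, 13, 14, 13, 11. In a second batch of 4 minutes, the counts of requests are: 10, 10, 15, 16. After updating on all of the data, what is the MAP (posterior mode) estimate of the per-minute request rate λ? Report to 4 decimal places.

With a Gamma(shape α, rate β) prior, the Poisson likelihood is conjugate: the posterior is Gamma(α + ΣXᵢ, β + n).
Batch 1: sum of counts S = 152 over n = 14 minutes.
After batch 1: Gamma(α+S, β+n) = Gamma(10.2+152, 4.0+14) = Gamma(162.2, 18.0).
Batch 2: sum of counts S = 51 over n = 4 minutes.
After batch 2: Gamma(α+S, β+n) = Gamma(162.2+51, 18.0+4) = Gamma(213.2, 22.0).
Mode of Gamma(α,β) for α≥1 is (α−1)/β = 212.2/22.0 = 9.6455.

9.6455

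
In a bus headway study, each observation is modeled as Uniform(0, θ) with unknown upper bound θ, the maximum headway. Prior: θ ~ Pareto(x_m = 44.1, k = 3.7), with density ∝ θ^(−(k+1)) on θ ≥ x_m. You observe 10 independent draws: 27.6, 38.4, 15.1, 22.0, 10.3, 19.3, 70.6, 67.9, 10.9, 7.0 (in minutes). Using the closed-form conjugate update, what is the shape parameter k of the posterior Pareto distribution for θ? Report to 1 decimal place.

A Pareto(scale x_m, shape k) prior on the upper bound θ of Uniform(0, θ) is conjugate: posterior is Pareto(max(x_m, max xᵢ), k + n).
Sample maximum = 70.6; prior scale x_m = 44.1 → posterior scale = max = 70.6.
Posterior shape = 3.7 + 10 = 13.7.
Posterior shape k = 13.7.

13.7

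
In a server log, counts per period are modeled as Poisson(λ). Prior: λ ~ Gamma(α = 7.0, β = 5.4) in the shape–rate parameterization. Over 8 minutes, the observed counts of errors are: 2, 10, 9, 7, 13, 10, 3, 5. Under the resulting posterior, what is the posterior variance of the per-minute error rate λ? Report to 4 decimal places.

With a Gamma(shape α, rate β) prior, the Poisson likelihood is conjugate: the posterior is Gamma(α + ΣXᵢ, β + n).
Sum of counts S = 59 over n = 8 minutes.
Posterior: Gamma(α+S, β+n) = Gamma(7.0+59, 5.4+8) = Gamma(66.0, 13.4).
Var = α/β² = 66.0/13.4² = 0.3676.

0.3676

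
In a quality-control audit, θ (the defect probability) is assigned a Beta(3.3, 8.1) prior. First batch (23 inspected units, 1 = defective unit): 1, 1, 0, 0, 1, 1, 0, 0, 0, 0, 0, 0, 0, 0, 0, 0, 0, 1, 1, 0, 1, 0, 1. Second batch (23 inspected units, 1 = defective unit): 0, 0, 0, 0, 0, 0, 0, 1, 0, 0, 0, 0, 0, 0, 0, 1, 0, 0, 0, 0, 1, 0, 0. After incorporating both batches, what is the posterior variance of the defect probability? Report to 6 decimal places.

0.003203

The Beta prior is conjugate to a Binomial/Bernoulli likelihood; the update adds successes to α and failures to β.
After batch 1: Beta(3.3+8, 8.1+15) = Beta(11.3, 23.1).
After batch 2: Beta(11.3+3, 23.1+20) = Beta(14.3, 43.1).
Var = αβ/((α+β)²(α+β+1)) = 14.3·43.1/(57.4²·58.4) = 0.003203.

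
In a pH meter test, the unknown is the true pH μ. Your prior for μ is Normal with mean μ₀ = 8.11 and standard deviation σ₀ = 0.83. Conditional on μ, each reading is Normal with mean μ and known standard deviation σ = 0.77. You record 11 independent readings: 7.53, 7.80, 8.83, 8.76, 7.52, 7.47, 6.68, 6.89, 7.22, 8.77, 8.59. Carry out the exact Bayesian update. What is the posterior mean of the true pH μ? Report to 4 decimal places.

7.8444

For Normal data with known variance σ², a Normal(μ₀, σ₀²) prior on μ is conjugate. Posterior precision = 1/σ₀² + n/σ²; posterior mean is the precision-weighted average of μ₀ and x̄.
Σxᵢ = 7.53 + 7.80 + 8.83 + 8.76 + 7.52 + 7.47 + 6.68 + 6.89 + 7.22 + 8.77 + 8.59 = 86.06, so n·x̄ = 86.06.
σ₀² = 0.83² = 0.6889, σ² = 0.77² = 0.5929; σ² + n·σ₀² = 0.5929 + 11·0.6889 = 8.1708.
Posterior mean = (μ₀/σ₀² + n·x̄/σ²)/(1/σ₀² + n/σ²) = (σ²·μ₀ + σ₀²·n·x̄)/(σ² + n·σ₀²) = (0.5929·8.11 + 0.6889·86.06)/8.1708 = 64.095153/8.1708 = 7.8444.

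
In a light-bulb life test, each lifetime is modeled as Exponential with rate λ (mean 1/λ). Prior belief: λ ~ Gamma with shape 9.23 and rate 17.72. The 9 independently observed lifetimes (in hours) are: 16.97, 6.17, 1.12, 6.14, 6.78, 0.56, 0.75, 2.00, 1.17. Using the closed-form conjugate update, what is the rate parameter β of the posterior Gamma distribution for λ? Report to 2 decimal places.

59.38

With a Gamma(shape α, rate β) prior on the exponential rate λ, the posterior after n observations with total T = Σxᵢ is Gamma(α+n, β+T).
Sum of observations T = 41.66 hours; n = 9.
Posterior: Gamma(9.23+9, 17.72+41.66) = Gamma(18.23, 59.38).
Posterior β = 59.38.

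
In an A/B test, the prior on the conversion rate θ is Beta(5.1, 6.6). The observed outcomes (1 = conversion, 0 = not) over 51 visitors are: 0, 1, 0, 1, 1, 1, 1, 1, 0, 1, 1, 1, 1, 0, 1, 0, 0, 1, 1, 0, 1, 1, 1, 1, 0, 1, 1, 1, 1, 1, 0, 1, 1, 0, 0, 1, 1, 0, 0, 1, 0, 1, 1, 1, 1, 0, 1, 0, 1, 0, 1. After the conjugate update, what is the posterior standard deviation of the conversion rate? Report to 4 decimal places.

The Beta prior is conjugate to a Binomial/Bernoulli likelihood; the update adds successes to α and failures to β.
Posterior: Beta(α+k, β+n−k) = Beta(5.1+34, 6.6+17) = Beta(39.1, 23.6).
Var = αβ/((α+β)²(α+β+1)) = 39.1·23.6/(62.7²·63.7) = 0.00368480; SD = √0.00368480 = 0.0607.

0.0607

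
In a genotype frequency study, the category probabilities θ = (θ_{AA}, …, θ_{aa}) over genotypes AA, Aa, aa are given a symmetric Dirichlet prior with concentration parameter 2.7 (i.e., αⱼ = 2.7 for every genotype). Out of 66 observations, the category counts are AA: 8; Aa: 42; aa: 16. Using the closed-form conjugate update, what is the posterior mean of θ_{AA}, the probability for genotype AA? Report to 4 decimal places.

The Dirichlet prior is conjugate to the Multinomial likelihood: each posterior αⱼ = prior αⱼ + observed count nⱼ.
Posterior concentration: (10.7, 44.7, 18.7), total = 74.1.
E[θ_{AA}|data] = α_{AA}/Σα = 10.7/74.1 = 0.1444.

0.1444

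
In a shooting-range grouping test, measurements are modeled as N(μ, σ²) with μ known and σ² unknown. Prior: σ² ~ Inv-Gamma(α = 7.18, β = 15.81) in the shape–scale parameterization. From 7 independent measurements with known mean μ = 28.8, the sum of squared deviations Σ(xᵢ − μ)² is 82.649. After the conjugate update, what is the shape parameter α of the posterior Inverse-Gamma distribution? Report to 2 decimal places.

10.68

With known mean μ and an Inverse-Gamma(α, β) prior on σ², the Normal likelihood is conjugate: posterior is Inv-Gamma(α + n/2, β + Σ(xᵢ−μ)²/2).
Posterior: Inv-Gamma(7.18 + 7/2, 15.81 + 82.649/2) = Inv-Gamma(10.68, 57.1345).
Posterior α = 10.68.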